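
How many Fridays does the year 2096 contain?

January 1, 2096 is a Sunday.
The range spans 366 days (inclusive of both endpoints).
366 = 7 × 52 + 2, so there are 52 full weeks plus 2 extra days.
Each full week contributes one Friday: 52 so far.
The 2 extra days are Sunday, Monday — none qualify.
Total: 52 + 0 = 52.

52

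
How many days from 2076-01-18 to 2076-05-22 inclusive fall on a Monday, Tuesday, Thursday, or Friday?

2076-01-18 is a Saturday.
From 2076-01-18 to 2076-05-22 is 126 days inclusive.
126 = 7 × 18, so the span is exactly 18 full weeks.
Each full week contributes 4 days from the set (Mon, Tue, Thu, Fri): 18 × 4 = 72.
Total: 72.

72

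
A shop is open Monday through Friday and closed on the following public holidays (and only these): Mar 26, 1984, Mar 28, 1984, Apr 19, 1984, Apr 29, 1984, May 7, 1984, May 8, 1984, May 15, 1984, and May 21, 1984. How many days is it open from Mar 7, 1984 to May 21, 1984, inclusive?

Mar 7, 1984 is a Wednesday.
From Mar 7, 1984 to May 21, 1984 is 76 days inclusive.
76 = 7 × 10 + 6, so there are 10 full weeks plus 6 extra days.
Each full week contributes 5 weekdays (Mon–Fri): 10 × 5 = 50.
The 6 extra days are Wednesday, Thursday, Friday, Saturday, Sunday, Monday — 4 of them qualify.
Total: 50 + 4 = 54.
Holidays: Mar 26, 1984 (Mon); Mar 28, 1984 (Wed); Apr 19, 1984 (Thu); Apr 29, 1984 (Sun); May 7, 1984 (Mon); May 8, 1984 (Tue); May 15, 1984 (Tue); May 21, 1984 (Mon).
7 of the 8 holidays fall on weekdays; the rest are weekends and were already excluded.
Business days: 54 − 7 = 47.

47 business days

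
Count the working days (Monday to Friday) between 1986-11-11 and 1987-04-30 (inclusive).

1986-11-11 is a Tuesday.
From 1986-11-11 to 1987-04-30 is 171 days inclusive.
171 = 7 × 24 + 3, so there are 24 full weeks plus 3 extra days.
Each full week contributes 5 weekdays (Mon–Fri): 24 × 5 = 120.
The 3 extra days are Tuesday, Wednesday, Thursday — 3 of them qualify.
Total: 120 + 3 = 123.

123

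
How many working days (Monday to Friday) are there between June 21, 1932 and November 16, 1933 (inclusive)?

June 21, 1932 is a Tuesday.
The range spans 514 days (inclusive of both endpoints).
514 = 7 × 73 + 3, so there are 73 full weeks plus 3 extra days.
Each full week contributes 5 weekdays (Mon–Fri): 73 × 5 = 365.
The 3 extra days are Tuesday, Wednesday, Thursday — 3 of them qualify.
Total: 365 + 3 = 368.

368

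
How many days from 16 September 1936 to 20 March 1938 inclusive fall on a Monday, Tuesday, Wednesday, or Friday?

16 September 1936 is a Wednesday.
From 16 September 1936 to 20 March 1938 is 551 days inclusive.
551 = 7 × 78 + 5, so there are 78 full weeks plus 5 extra days.
Each full week contributes 4 days from the set (Mon, Tue, Wed, Fri): 78 × 4 = 312.
The 5 extra days are Wednesday, Thursday, Friday, Saturday, Sunday — 2 of them qualify.
Total: 312 + 2 = 314.

314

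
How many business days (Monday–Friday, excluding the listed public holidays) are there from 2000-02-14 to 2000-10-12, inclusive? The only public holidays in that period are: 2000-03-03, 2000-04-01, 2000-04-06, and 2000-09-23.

2000-02-14 is a Monday.
That's 242 days from start to end, counting both.
242 = 7 × 34 + 4, so there are 34 full weeks plus 4 extra days.
Each full week contributes 5 weekdays (Mon–Fri): 34 × 5 = 170.
The 4 extra days are Monday, Tuesday, Wednesday, Thursday — 4 of them qualify.
Total: 170 + 4 = 174.
Holidays: 2000-03-03 (Fri); 2000-04-01 (Sat); 2000-04-06 (Thu); 2000-09-23 (Sat).
2 of the 4 holidays fall on weekdays; the rest are weekends and were already excluded.
Business days: 174 − 2 = 172.

172 business days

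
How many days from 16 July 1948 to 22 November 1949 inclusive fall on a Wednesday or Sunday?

141

16 July 1948 is a Friday.
From 16 July 1948 to 22 November 1949 is 495 days inclusive.
495 = 7 × 70 + 5, so there are 70 full weeks plus 5 extra days.
Each full week contributes 2 days from the set (Wed, Sun): 70 × 2 = 140.
The 5 extra days are Friday, Saturday, Sunday, Monday, Tuesday — 1 of them qualifies.
Total: 140 + 1 = 141.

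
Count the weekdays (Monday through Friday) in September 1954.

September 1, 1954 is a Wednesday.
That's 30 days from start to end, counting both.
30 = 7 × 4 + 2, so there are 4 full weeks plus 2 extra days.
Each full week contributes 5 weekdays (Mon–Fri): 4 × 5 = 20.
The 2 extra days are Wed, Thu — 2 of them qualify.
Total: 20 + 2 = 22.

22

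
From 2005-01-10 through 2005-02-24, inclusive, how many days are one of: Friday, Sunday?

12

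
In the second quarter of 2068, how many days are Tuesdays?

13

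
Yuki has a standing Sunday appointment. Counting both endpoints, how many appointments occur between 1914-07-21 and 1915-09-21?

61 Sundays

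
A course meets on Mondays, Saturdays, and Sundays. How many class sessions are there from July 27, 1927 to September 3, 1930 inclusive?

486

July 27, 1927 is a Wednesday.
From July 27, 1927 to September 3, 1930 is 1135 days inclusive.
1135 = 7 × 162 + 1, so there are 162 full weeks plus 1 extra day.
Each full week contributes 3 days from the set (Mon, Sat, Sun): 162 × 3 = 486.
The 1 extra day is Wednesday — none qualify.
Total: 486 + 0 = 486.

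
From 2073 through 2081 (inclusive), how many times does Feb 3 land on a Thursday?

1

Day of week of February 3 in each year:
2073: Fri, 2074: Sat, 2075: Sun, 2076: Mon, 2077: Wed, 2078: Thu ✓, 2079: Fri, 2080: Sat, 2081: Mon
Thursdays: 2078.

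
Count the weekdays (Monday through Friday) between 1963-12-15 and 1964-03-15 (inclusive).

1963-12-15 is a Sunday.
That's 92 days from start to end, counting both.
92 = 7 × 13 + 1, so there are 13 full weeks plus 1 extra day.
Each full week contributes 5 weekdays (Mon–Fri): 13 × 5 = 65.
The 1 extra day is Sunday — none qualify.
Total: 65 + 0 = 65.

65 weekdays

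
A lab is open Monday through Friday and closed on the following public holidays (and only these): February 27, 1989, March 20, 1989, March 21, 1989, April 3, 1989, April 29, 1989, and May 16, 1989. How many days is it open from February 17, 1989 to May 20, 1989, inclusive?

February 17, 1989 is a Friday.
That's 93 days from start to end, counting both.
93 = 7 × 13 + 2, so there are 13 full weeks plus 2 extra days.
Each full week contributes 5 weekdays (Mon–Fri): 13 × 5 = 65.
The 2 extra days are Fri, Sat — 1 of them qualifies.
Total: 65 + 1 = 66.
Holidays: February 27, 1989 (Mon); March 20, 1989 (Mon); March 21, 1989 (Tue); April 3, 1989 (Mon); April 29, 1989 (Sat); May 16, 1989 (Tue).
5 of the 6 holidays fall on weekdays; the rest are weekends and were already excluded.
Business days: 66 − 5 = 61.

61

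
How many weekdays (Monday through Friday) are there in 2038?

261 weekdays

1 January 2038 is a Friday.
From 1 January 2038 to 31 December 2038 is 365 days inclusive.
365 = 7 × 52 + 1, so there are 52 full weeks plus 1 extra day.
Each full week contributes 5 weekdays (Mon–Fri): 52 × 5 = 260.
The 1 extra day is Friday — 1 of them qualifies.
Total: 260 + 1 = 261.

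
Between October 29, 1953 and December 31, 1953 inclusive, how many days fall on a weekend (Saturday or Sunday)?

October 29, 1953 is a Thursday.
From October 29, 1953 to December 31, 1953 is 64 days inclusive.
64 = 7 × 9 + 1, so there are 9 full weeks plus 1 extra day.
Each full week contributes 2 weekend days (Sat, Sun): 9 × 2 = 18.
The 1 extra day is Thursday — none qualify.
Total: 18 + 0 = 18.

18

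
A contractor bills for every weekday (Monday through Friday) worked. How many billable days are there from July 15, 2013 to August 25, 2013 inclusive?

July 15, 2013 is a Monday.
The range spans 42 days (inclusive of both endpoints).
42 = 7 × 6, so the span is exactly 6 full weeks.
Each full week contributes 5 weekdays (Mon–Fri): 6 × 5 = 30.
Total: 30.

30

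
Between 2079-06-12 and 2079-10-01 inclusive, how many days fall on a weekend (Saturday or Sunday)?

32

2079-06-12 is a Monday.
That's 112 days from start to end, counting both.
112 = 7 × 16, so the span is exactly 16 full weeks.
Each full week contributes 2 weekend days (Sat, Sun): 16 × 2 = 32.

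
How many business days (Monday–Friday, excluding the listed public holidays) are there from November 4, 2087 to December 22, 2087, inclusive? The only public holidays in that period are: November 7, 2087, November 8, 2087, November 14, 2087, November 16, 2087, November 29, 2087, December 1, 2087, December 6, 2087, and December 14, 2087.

November 4, 2087 is a Tuesday.
That's 49 days from start to end, counting both.
49 = 7 × 7, so the span is exactly 7 full weeks.
Each full week contributes 5 weekdays (Mon–Fri): 7 × 5 = 35.
Total: 35.
Holidays: November 7, 2087 (Fri); November 8, 2087 (Sat); November 14, 2087 (Fri); November 16, 2087 (Sun); November 29, 2087 (Sat); December 1, 2087 (Mon); December 6, 2087 (Sat); December 14, 2087 (Sun).
3 of the 8 holidays fall on weekdays; the rest are weekends and were already excluded.
Business days: 35 − 3 = 32.

32 business days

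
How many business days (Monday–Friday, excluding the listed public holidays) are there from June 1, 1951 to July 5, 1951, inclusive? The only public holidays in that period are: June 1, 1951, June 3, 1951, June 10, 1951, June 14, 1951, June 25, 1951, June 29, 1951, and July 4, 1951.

20

June 1, 1951 is a Friday.
The range spans 35 days (inclusive of both endpoints).
35 = 7 × 5, so the span is exactly 5 full weeks.
Each full week contributes 5 weekdays (Mon–Fri): 5 × 5 = 25.
Total: 25.
Holidays: June 1, 1951 (Fri); June 3, 1951 (Sun); June 10, 1951 (Sun); June 14, 1951 (Thu); June 25, 1951 (Mon); June 29, 1951 (Fri); July 4, 1951 (Wed).
5 of the 7 holidays fall on weekdays; the rest are weekends and were already excluded.
Business days: 25 − 5 = 20.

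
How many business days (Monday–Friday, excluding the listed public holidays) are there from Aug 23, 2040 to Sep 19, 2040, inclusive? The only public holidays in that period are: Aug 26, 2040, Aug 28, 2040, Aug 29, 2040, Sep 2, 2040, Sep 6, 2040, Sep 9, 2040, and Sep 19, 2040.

16

Aug 23, 2040 is a Thursday.
That's 28 days from start to end, counting both.
28 = 7 × 4, so the span is exactly 4 full weeks.
Each full week contributes 5 weekdays (Mon–Fri): 4 × 5 = 20.
Holidays: Aug 26, 2040 (Sun); Aug 28, 2040 (Tue); Aug 29, 2040 (Wed); Sep 2, 2040 (Sun); Sep 6, 2040 (Thu); Sep 9, 2040 (Sun); Sep 19, 2040 (Wed).
4 of the 7 holidays fall on weekdays; the rest are weekends and were already excluded.
Business days: 20 − 4 = 16.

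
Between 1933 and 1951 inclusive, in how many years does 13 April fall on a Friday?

3

Day of week of April 13 in each year:
1933: Thu, 1934: Fri ✓, 1935: Sat, 1936: Mon, 1937: Tue, 1938: Wed, 1939: Thu, 1940: Sat, 1941: Sun, 1942: Mon, 1943: Tue, 1944: Thu, 1945: Fri ✓, 1946: Sat, 1947: Sun, 1948: Tue, 1949: Wed, 1950: Thu, 1951: Fri ✓
Fridays: 1934, 1945, 1951.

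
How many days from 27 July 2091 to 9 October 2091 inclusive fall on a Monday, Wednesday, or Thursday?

27 July 2091 is a Friday.
The range spans 75 days (inclusive of both endpoints).
75 = 7 × 10 + 5, so there are 10 full weeks plus 5 extra days.
Each full week contributes 3 days from the set (Mon, Wed, Thu): 10 × 3 = 30.
The 5 extra days are Fri, Sat, Sun, Mon, Tue — 1 of them qualifies.
Total: 30 + 1 = 31.

31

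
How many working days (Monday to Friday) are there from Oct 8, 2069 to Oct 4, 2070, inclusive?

259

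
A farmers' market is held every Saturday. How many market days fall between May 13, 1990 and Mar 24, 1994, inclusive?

201 Saturdays

May 13, 1990 is a Sunday.
From May 13, 1990 to Mar 24, 1994 is 1412 days inclusive.
1412 = 7 × 201 + 5, so there are 201 full weeks plus 5 extra days.
Each full week contributes one Saturday: 201 so far.
The 5 extra days are Sunday, Monday, Tuesday, Wednesday, Thursday — none qualify.
Total: 201 + 0 = 201.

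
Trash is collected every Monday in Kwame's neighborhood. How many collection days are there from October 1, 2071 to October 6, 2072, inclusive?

October 1, 2071 is a Thursday.
From October 1, 2071 to October 6, 2072 is 372 days inclusive.
372 = 7 × 53 + 1, so there are 53 full weeks plus 1 extra day.
Each full week contributes one Monday: 53 so far.
The 1 extra day is Thursday — none qualify.
Total: 53 + 0 = 53.

53 Mondays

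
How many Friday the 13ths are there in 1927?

1

The 13th falls on a Friday when the month's 13th has weekday Fri.
Jan 13 is Thu; Feb 13 is Sun; Mar 13 is Sun; Apr 13 is Wed; May 13 is Fri ✓; Jun 13 is Mon; Jul 13 is Wed; Aug 13 is Sat; Sep 13 is Tue; Oct 13 is Thu; Nov 13 is Sun; Dec 13 is Tue.
Friday the 13ths: May.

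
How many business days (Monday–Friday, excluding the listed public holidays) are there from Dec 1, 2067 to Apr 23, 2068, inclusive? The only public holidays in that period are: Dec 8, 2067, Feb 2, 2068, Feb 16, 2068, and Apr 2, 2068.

99

Dec 1, 2067 is a Thursday.
The range spans 145 days (inclusive of both endpoints).
145 = 7 × 20 + 5, so there are 20 full weeks plus 5 extra days.
Each full week contributes 5 weekdays (Mon–Fri): 20 × 5 = 100.
The 5 extra days are Thursday, Friday, Saturday, Sunday, Monday — 3 of them qualify.
Total: 100 + 3 = 103.
Holidays: Dec 8, 2067 (Thu); Feb 2, 2068 (Thu); Feb 16, 2068 (Thu); Apr 2, 2068 (Mon).
All 4 holidays fall on weekdays, so subtract 4.
Business days: 103 − 4 = 99.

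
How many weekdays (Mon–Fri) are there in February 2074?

February 1, 2074 is a Thursday.
The range spans 28 days (inclusive of both endpoints).
28 = 7 × 4, so the span is exactly 4 full weeks.
Each full week contributes 5 weekdays (Mon–Fri): 4 × 5 = 20.

20 weekdays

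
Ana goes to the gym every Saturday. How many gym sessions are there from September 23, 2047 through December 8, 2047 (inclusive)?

11

September 23, 2047 is a Monday.
That's 77 days from start to end, counting both.
77 = 7 × 11, so the span is exactly 11 full weeks.
Each full week contributes one Saturday: 11 so far.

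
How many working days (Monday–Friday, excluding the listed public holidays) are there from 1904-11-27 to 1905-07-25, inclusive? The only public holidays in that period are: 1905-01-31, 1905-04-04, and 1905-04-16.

170

1904-11-27 is a Sunday.
The range spans 241 days (inclusive of both endpoints).
241 = 7 × 34 + 3, so there are 34 full weeks plus 3 extra days.
Each full week contributes 5 weekdays (Mon–Fri): 34 × 5 = 170.
The 3 extra days are Sunday, Monday, Tuesday — 2 of them qualify.
Total: 170 + 2 = 172.
Holidays: 1905-01-31 (Tue); 1905-04-04 (Tue); 1905-04-16 (Sun).
2 of the 3 holidays fall on weekdays; the rest are weekends and were already excluded.
Business days: 172 − 2 = 170.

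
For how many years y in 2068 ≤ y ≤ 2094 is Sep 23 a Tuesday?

4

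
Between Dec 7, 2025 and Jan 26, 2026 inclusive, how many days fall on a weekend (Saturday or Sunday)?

15

Dec 7, 2025 is a Sunday.
From Dec 7, 2025 to Jan 26, 2026 is 51 days inclusive.
51 = 7 × 7 + 2, so there are 7 full weeks plus 2 extra days.
Each full week contributes 2 weekend days (Sat, Sun): 7 × 2 = 14.
The 2 extra days are Sun, Mon — 1 of them qualifies.
Total: 14 + 1 = 15.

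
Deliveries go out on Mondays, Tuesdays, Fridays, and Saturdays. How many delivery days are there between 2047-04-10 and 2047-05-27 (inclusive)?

2047-04-10 is a Wednesday.
That's 48 days from start to end, counting both.
48 = 7 × 6 + 6, so there are 6 full weeks plus 6 extra days.
Each full week contributes 4 days from the set (Mon, Tue, Fri, Sat): 6 × 4 = 24.
The 6 extra days are Wed, Thu, Fri, Sat, Sun, Mon — 3 of them qualify.
Total: 24 + 3 = 27.

27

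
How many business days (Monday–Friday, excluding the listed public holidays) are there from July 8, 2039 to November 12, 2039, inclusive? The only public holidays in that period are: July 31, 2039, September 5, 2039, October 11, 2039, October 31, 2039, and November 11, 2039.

July 8, 2039 is a Friday.
From July 8, 2039 to November 12, 2039 is 128 days inclusive.
128 = 7 × 18 + 2, so there are 18 full weeks plus 2 extra days.
Each full week contributes 5 weekdays (Mon–Fri): 18 × 5 = 90.
The 2 extra days are Fri, Sat — 1 of them qualifies.
Total: 90 + 1 = 91.
Holidays: July 31, 2039 (Sun); September 5, 2039 (Mon); October 11, 2039 (Tue); October 31, 2039 (Mon); November 11, 2039 (Fri).
4 of the 5 holidays fall on weekdays; the rest are weekends and were already excluded.
Business days: 91 − 4 = 87.

87 business days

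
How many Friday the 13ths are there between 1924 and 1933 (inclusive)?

Friday-the-13ths by year:
1924: Jun
1925: Feb, Mar, Nov
1926: Aug
1927: May
1928: Jan, Apr, Jul
1929: Sep, Dec
1930: Jun
1931: Feb, Mar, Nov
1932: May
1933: Jan, Oct

18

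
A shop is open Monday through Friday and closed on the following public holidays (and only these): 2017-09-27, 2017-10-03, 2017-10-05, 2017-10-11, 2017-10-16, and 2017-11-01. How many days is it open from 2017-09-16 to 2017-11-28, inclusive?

2017-09-16 is a Saturday.
The range spans 74 days (inclusive of both endpoints).
74 = 7 × 10 + 4, so there are 10 full weeks plus 4 extra days.
Each full week contributes 5 weekdays (Mon–Fri): 10 × 5 = 50.
The 4 extra days are Sat, Sun, Mon, Tue — 2 of them qualify.
Total: 50 + 2 = 52.
Holidays: 2017-09-27 (Wed); 2017-10-03 (Tue); 2017-10-05 (Thu); 2017-10-11 (Wed); 2017-10-16 (Mon); 2017-11-01 (Wed).
All 6 holidays fall on weekdays, so subtract 6.
Business days: 52 − 6 = 46.

46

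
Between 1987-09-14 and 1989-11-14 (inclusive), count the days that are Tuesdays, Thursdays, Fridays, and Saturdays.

453

1987-09-14 is a Monday.
The range spans 793 days (inclusive of both endpoints).
793 = 7 × 113 + 2, so there are 113 full weeks plus 2 extra days.
Each full week contributes 4 days from the set (Tue, Thu, Fri, Sat): 113 × 4 = 452.
The 2 extra days are Monday, Tuesday — 1 of them qualifies.
Total: 452 + 1 = 453.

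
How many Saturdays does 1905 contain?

January 1, 1905 is a Sunday.
The range spans 365 days (inclusive of both endpoints).
365 = 7 × 52 + 1, so there are 52 full weeks plus 1 extra day.
Each full week contributes one Saturday: 52 so far.
The 1 extra day is Sunday — none qualify.
Total: 52 + 0 = 52.

52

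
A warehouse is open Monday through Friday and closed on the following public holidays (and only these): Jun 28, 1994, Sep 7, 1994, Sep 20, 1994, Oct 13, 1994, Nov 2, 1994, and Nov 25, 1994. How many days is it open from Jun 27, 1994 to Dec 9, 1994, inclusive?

114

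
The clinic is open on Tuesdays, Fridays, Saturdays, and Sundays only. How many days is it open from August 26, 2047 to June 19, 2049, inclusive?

379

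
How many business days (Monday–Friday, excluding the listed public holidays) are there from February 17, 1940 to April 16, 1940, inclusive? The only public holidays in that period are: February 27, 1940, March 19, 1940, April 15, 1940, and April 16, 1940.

February 17, 1940 is a Saturday.
That's 60 days from start to end, counting both.
60 = 7 × 8 + 4, so there are 8 full weeks plus 4 extra days.
Each full week contributes 5 weekdays (Mon–Fri): 8 × 5 = 40.
The 4 extra days are Saturday, Sunday, Monday, Tuesday — 2 of them qualify.
Total: 40 + 2 = 42.
Holidays: February 27, 1940 (Tue); March 19, 1940 (Tue); April 15, 1940 (Mon); April 16, 1940 (Tue).
All 4 holidays fall on weekdays, so subtract 4.
Business days: 42 − 4 = 38.

38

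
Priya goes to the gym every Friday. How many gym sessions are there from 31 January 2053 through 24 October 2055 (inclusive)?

31 January 2053 is a Friday.
The range spans 997 days (inclusive of both endpoints).
997 = 7 × 142 + 3, so there are 142 full weeks plus 3 extra days.
Each full week contributes one Friday: 142 so far.
The 3 extra days are Friday, Saturday, Sunday — 1 of them qualifies.
Total: 142 + 1 = 143.

143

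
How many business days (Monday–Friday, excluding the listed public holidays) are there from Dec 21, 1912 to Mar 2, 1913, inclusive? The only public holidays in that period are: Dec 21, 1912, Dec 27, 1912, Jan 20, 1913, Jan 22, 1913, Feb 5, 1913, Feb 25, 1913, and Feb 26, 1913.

Dec 21, 1912 is a Saturday.
The range spans 72 days (inclusive of both endpoints).
72 = 7 × 10 + 2, so there are 10 full weeks plus 2 extra days.
Each full week contributes 5 weekdays (Mon–Fri): 10 × 5 = 50.
The 2 extra days are Saturday, Sunday — none qualify.
Total: 50 + 0 = 50.
Holidays: Dec 21, 1912 (Sat); Dec 27, 1912 (Fri); Jan 20, 1913 (Mon); Jan 22, 1913 (Wed); Feb 5, 1913 (Wed); Feb 25, 1913 (Tue); Feb 26, 1913 (Wed).
6 of the 7 holidays fall on weekdays; the rest are weekends and were already excluded.
Business days: 50 − 6 = 44.

44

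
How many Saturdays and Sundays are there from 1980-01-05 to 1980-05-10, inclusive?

37

1980-01-05 is a Saturday.
The range spans 127 days (inclusive of both endpoints).
127 = 7 × 18 + 1, so there are 18 full weeks plus 1 extra day.
Each full week contributes 2 weekend days (Sat, Sun): 18 × 2 = 36.
The 1 extra day is Saturday — 1 of them qualifies.
Total: 36 + 1 = 37.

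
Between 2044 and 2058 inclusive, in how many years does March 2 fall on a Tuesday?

2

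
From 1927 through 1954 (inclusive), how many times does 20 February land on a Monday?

4

Day of week of February 20 in each year:
1927: Sun, 1928: Mon ✓, 1929: Wed, 1930: Thu, 1931: Fri, 1932: Sat, 1933: Mon ✓, 1934: Tue, 1935: Wed, 1936: Thu, 1937: Sat, 1938: Sun, 1939: Mon ✓, 1940: Tue, 1941: Thu, 1942: Fri, 1943: Sat, 1944: Sun, 1945: Tue, 1946: Wed, 1947: Thu, 1948: Fri, 1949: Sun, 1950: Mon ✓, 1951: Tue, 1952: Wed, 1953: Fri, 1954: Sat
Mondays: 1928, 1933, 1939, 1950.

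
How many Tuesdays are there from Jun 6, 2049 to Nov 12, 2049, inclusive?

Jun 6, 2049 is a Sunday.
That's 160 days from start to end, counting both.
160 = 7 × 22 + 6, so there are 22 full weeks plus 6 extra days.
Each full week contributes one Tuesday: 22 so far.
The 6 extra days are Sun, Mon, Tue, Wed, Thu, Fri — 1 of them qualifies.
Total: 22 + 1 = 23.

23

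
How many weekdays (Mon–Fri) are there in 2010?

January 1, 2010 is a Friday.
The range spans 365 days (inclusive of both endpoints).
365 = 7 × 52 + 1, so there are 52 full weeks plus 1 extra day.
Each full week contributes 5 weekdays (Mon–Fri): 52 × 5 = 260.
The 1 extra day is Friday — 1 of them qualifies.
Total: 260 + 1 = 261.

261 weekdays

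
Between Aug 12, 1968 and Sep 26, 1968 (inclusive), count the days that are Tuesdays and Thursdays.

Aug 12, 1968 is a Monday.
The range spans 46 days (inclusive of both endpoints).
46 = 7 × 6 + 4, so there are 6 full weeks plus 4 extra days.
Each full week contributes 2 days from the set (Tue, Thu): 6 × 2 = 12.
The 4 extra days are Mon, Tue, Wed, Thu — 2 of them qualify.
Total: 12 + 2 = 14.

14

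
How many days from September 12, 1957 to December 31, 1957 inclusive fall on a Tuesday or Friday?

32

September 12, 1957 is a Thursday.
From September 12, 1957 to December 31, 1957 is 111 days inclusive.
111 = 7 × 15 + 6, so there are 15 full weeks plus 6 extra days.
Each full week contributes 2 days from the set (Tue, Fri): 15 × 2 = 30.
The 6 extra days are Thursday, Friday, Saturday, Sunday, Monday, Tuesday — 2 of them qualify.
Total: 30 + 2 = 32.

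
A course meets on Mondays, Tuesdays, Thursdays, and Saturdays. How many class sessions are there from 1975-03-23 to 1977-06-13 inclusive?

1975-03-23 is a Sunday.
From 1975-03-23 to 1977-06-13 is 814 days inclusive.
814 = 7 × 116 + 2, so there are 116 full weeks plus 2 extra days.
Each full week contributes 4 days from the set (Mon, Tue, Thu, Sat): 116 × 4 = 464.
The 2 extra days are Sunday, Monday — 1 of them qualifies.
Total: 464 + 1 = 465.

465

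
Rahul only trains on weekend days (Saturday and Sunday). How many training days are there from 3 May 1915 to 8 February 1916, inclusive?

80

3 May 1915 is a Monday.
From 3 May 1915 to 8 February 1916 is 282 days inclusive.
282 = 7 × 40 + 2, so there are 40 full weeks plus 2 extra days.
Each full week contributes 2 weekend days (Sat, Sun): 40 × 2 = 80.
The 2 extra days are Monday, Tuesday — none qualify.
Total: 80 + 0 = 80.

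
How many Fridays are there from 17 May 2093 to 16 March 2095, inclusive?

17 May 2093 is a Sunday.
The range spans 669 days (inclusive of both endpoints).
669 = 7 × 95 + 4, so there are 95 full weeks plus 4 extra days.
Each full week contributes one Friday: 95 so far.
The 4 extra days are Sunday, Monday, Tuesday, Wednesday — none qualify.
Total: 95 + 0 = 95.

95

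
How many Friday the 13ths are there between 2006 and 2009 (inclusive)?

Friday-the-13ths by year:
2006: Jan, Oct
2007: Apr, Jul
2008: Jun
2009: Feb, Mar, Nov

8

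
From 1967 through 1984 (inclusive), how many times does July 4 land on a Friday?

Day of week of July 4 in each year:
1967: Tue, 1968: Thu, 1969: Fri ✓, 1970: Sat, 1971: Sun, 1972: Tue, 1973: Wed, 1974: Thu, 1975: Fri ✓, 1976: Sun, 1977: Mon, 1978: Tue, 1979: Wed, 1980: Fri ✓, 1981: Sat, 1982: Sun, 1983: Mon, 1984: Wed
Fridays: 1969, 1975, 1980.

3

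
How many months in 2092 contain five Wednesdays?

A month has five Wednesdays exactly when Wednesday falls within its first (length − 28) days.
Jan: 31 days, starts Tue → 5 of Tue, Wed, Thu ✓
Feb: 29 days, starts Fri → 5 of Fri
Mar: 31 days, starts Sat → 5 of Sat, Sun, Mon
Apr: 30 days, starts Tue → 5 of Tue, Wed ✓
May: 31 days, starts Thu → 5 of Thu, Fri, Sat
Jun: 30 days, starts Sun → 5 of Sun, Mon
Jul: 31 days, starts Tue → 5 of Tue, Wed, Thu ✓
Aug: 31 days, starts Fri → 5 of Fri, Sat, Sun
Sep: 30 days, starts Mon → 5 of Mon, Tue
Oct: 31 days, starts Wed → 5 of Wed, Thu, Fri ✓
Nov: 30 days, starts Sat → 5 of Sat, Sun
Dec: 31 days, starts Mon → 5 of Mon, Tue, Wed ✓
Months with five Wednesdays: Jan, Apr, Jul, Oct, Dec.

5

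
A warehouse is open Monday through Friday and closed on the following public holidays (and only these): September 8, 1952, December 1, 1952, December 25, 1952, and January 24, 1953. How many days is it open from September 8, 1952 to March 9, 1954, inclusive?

September 8, 1952 is a Monday.
The range spans 548 days (inclusive of both endpoints).
548 = 7 × 78 + 2, so there are 78 full weeks plus 2 extra days.
Each full week contributes 5 weekdays (Mon–Fri): 78 × 5 = 390.
The 2 extra days are Mon, Tue — 2 of them qualify.
Total: 390 + 2 = 392.
Holidays: September 8, 1952 (Mon); December 1, 1952 (Mon); December 25, 1952 (Thu); January 24, 1953 (Sat).
3 of the 4 holidays fall on weekdays; the rest are weekends and were already excluded.
Business days: 392 − 3 = 389.

389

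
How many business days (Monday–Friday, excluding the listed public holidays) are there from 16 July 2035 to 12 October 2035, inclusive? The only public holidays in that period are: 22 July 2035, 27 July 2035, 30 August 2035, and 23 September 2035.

16 July 2035 is a Monday.
The range spans 89 days (inclusive of both endpoints).
89 = 7 × 12 + 5, so there are 12 full weeks plus 5 extra days.
Each full week contributes 5 weekdays (Mon–Fri): 12 × 5 = 60.
The 5 extra days are Mon, Tue, Wed, Thu, Fri — 5 of them qualify.
Total: 60 + 5 = 65.
Holidays: 22 July 2035 (Sun); 27 July 2035 (Fri); 30 August 2035 (Thu); 23 September 2035 (Sun).
2 of the 4 holidays fall on weekdays; the rest are weekends and were already excluded.
Business days: 65 − 2 = 63.

63 business days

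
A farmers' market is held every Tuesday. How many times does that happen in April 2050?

April 1, 2050 is a Friday.
The range spans 30 days (inclusive of both endpoints).
30 = 7 × 4 + 2, so there are 4 full weeks plus 2 extra days.
Each full week contributes one Tuesday: 4 so far.
The 2 extra days are Friday, Saturday — none qualify.
Total: 4 + 0 = 4.

4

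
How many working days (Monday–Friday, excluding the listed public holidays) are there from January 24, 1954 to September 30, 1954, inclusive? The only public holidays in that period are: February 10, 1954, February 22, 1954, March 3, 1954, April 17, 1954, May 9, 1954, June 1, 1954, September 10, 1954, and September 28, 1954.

173

January 24, 1954 is a Sunday.
From January 24, 1954 to September 30, 1954 is 250 days inclusive.
250 = 7 × 35 + 5, so there are 35 full weeks plus 5 extra days.
Each full week contributes 5 weekdays (Mon–Fri): 35 × 5 = 175.
The 5 extra days are Sun, Mon, Tue, Wed, Thu — 4 of them qualify.
Total: 175 + 4 = 179.
Holidays: February 10, 1954 (Wed); February 22, 1954 (Mon); March 3, 1954 (Wed); April 17, 1954 (Sat); May 9, 1954 (Sun); June 1, 1954 (Tue); September 10, 1954 (Fri); September 28, 1954 (Tue).
6 of the 8 holidays fall on weekdays; the rest are weekends and were already excluded.
Business days: 179 − 6 = 173.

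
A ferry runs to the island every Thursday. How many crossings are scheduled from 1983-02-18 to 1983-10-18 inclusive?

34 Thursdays

1983-02-18 is a Friday.
The range spans 243 days (inclusive of both endpoints).
243 = 7 × 34 + 5, so there are 34 full weeks plus 5 extra days.
Each full week contributes one Thursday: 34 so far.
The 5 extra days are Fri, Sat, Sun, Mon, Tue — none qualify.
Total: 34 + 0 = 34.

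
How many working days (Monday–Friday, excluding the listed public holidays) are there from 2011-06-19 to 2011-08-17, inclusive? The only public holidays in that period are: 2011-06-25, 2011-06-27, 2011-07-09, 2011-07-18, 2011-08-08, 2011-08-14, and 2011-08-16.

39

2011-06-19 is a Sunday.
The range spans 60 days (inclusive of both endpoints).
60 = 7 × 8 + 4, so there are 8 full weeks plus 4 extra days.
Each full week contributes 5 weekdays (Mon–Fri): 8 × 5 = 40.
The 4 extra days are Sunday, Monday, Tuesday, Wednesday — 3 of them qualify.
Total: 40 + 3 = 43.
Holidays: 2011-06-25 (Sat); 2011-06-27 (Mon); 2011-07-09 (Sat); 2011-07-18 (Mon); 2011-08-08 (Mon); 2011-08-14 (Sun); 2011-08-16 (Tue).
4 of the 7 holidays fall on weekdays; the rest are weekends and were already excluded.
Business days: 43 − 4 = 39.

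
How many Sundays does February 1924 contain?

Feb 1, 1924 is a Friday.
The range spans 29 days (inclusive of both endpoints).
29 = 7 × 4 + 1, so there are 4 full weeks plus 1 extra day.
Each full week contributes one Sunday: 4 so far.
The 1 extra day is Friday — none qualify.
Total: 4 + 0 = 4.

4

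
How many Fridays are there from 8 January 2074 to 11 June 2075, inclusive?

74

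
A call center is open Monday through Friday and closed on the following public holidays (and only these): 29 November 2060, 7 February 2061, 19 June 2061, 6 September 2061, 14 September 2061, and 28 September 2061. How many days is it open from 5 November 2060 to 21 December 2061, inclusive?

289 business days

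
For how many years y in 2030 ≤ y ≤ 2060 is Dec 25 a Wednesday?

Day of week of December 25 in each year:
2030: Wed ✓, 2031: Thu, 2032: Sat, 2033: Sun, 2034: Mon, 2035: Tue, 2036: Thu, 2037: Fri, 2038: Sat, 2039: Sun, 2040: Tue, 2041: Wed ✓, 2042: Thu, 2043: Fri, 2044: Sun, 2045: Mon, 2046: Tue, 2047: Wed ✓, 2048: Fri, 2049: Sat, 2050: Sun, 2051: Mon, 2052: Wed ✓, 2053: Thu, 2054: Fri, 2055: Sat, 2056: Mon, 2057: Tue, 2058: Wed ✓, 2059: Thu, 2060: Sat
Wednesdays: 2030, 2041, 2047, 2052, 2058.

5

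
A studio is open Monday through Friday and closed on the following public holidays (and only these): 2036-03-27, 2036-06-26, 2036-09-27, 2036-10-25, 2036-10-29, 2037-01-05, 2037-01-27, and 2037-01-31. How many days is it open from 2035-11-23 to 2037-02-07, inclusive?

2035-11-23 is a Friday.
That's 443 days from start to end, counting both.
443 = 7 × 63 + 2, so there are 63 full weeks plus 2 extra days.
Each full week contributes 5 weekdays (Mon–Fri): 63 × 5 = 315.
The 2 extra days are Fri, Sat — 1 of them qualifies.
Total: 315 + 1 = 316.
Holidays: 2036-03-27 (Thu); 2036-06-26 (Thu); 2036-09-27 (Sat); 2036-10-25 (Sat); 2036-10-29 (Wed); 2037-01-05 (Mon); 2037-01-27 (Tue); 2037-01-31 (Sat).
5 of the 8 holidays fall on weekdays; the rest are weekends and were already excluded.
Business days: 316 − 5 = 311.

311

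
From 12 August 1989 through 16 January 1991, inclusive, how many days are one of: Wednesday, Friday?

149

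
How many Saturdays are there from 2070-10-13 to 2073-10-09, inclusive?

156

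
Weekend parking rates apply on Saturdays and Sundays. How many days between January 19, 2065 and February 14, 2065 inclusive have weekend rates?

7

January 19, 2065 is a Monday.
The range spans 27 days (inclusive of both endpoints).
27 = 7 × 3 + 6, so there are 3 full weeks plus 6 extra days.
Each full week contributes 2 weekend days (Sat, Sun): 3 × 2 = 6.
The 6 extra days are Monday, Tuesday, Wednesday, Thursday, Friday, Saturday — 1 of them qualifies.
Total: 6 + 1 = 7.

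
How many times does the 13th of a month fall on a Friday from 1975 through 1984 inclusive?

Friday-the-13ths by year:
1975: Jun
1976: Feb, Aug
1977: May
1978: Jan, Oct
1979: Apr, Jul
1980: Jun
1981: Feb, Mar, Nov
1982: Aug
1983: May
1984: Jan, Apr, Jul

17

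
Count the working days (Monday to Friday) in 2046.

261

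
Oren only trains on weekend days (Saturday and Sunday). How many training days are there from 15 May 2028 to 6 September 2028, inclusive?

15 May 2028 is a Monday.
From 15 May 2028 to 6 September 2028 is 115 days inclusive.
115 = 7 × 16 + 3, so there are 16 full weeks plus 3 extra days.
Each full week contributes 2 weekend days (Sat, Sun): 16 × 2 = 32.
The 3 extra days are Mon, Tue, Wed — none qualify.
Total: 32 + 0 = 32.

32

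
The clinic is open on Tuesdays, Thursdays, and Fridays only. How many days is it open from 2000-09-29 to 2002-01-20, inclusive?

2000-09-29 is a Friday.
That's 479 days from start to end, counting both.
479 = 7 × 68 + 3, so there are 68 full weeks plus 3 extra days.
Each full week contributes 3 days from the set (Tue, Thu, Fri): 68 × 3 = 204.
The 3 extra days are Friday, Saturday, Sunday — 1 of them qualifies.
Total: 204 + 1 = 205.

205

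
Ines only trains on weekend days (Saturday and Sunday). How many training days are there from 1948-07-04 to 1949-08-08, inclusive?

1948-07-04 is a Sunday.
From 1948-07-04 to 1949-08-08 is 401 days inclusive.
401 = 7 × 57 + 2, so there are 57 full weeks plus 2 extra days.
Each full week contributes 2 weekend days (Sat, Sun): 57 × 2 = 114.
The 2 extra days are Sun, Mon — 1 of them qualifies.
Total: 114 + 1 = 115.

115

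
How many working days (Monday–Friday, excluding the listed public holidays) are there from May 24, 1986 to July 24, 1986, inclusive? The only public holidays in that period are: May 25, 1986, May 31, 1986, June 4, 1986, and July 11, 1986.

May 24, 1986 is a Saturday.
That's 62 days from start to end, counting both.
62 = 7 × 8 + 6, so there are 8 full weeks plus 6 extra days.
Each full week contributes 5 weekdays (Mon–Fri): 8 × 5 = 40.
The 6 extra days are Saturday, Sunday, Monday, Tuesday, Wednesday, Thursday — 4 of them qualify.
Total: 40 + 4 = 44.
Holidays: May 25, 1986 (Sun); May 31, 1986 (Sat); June 4, 1986 (Wed); July 11, 1986 (Fri).
2 of the 4 holidays fall on weekdays; the rest are weekends and were already excluded.
Business days: 44 − 2 = 42.

42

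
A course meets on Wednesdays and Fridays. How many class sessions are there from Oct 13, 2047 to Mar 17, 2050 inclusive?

253

Oct 13, 2047 is a Sunday.
From Oct 13, 2047 to Mar 17, 2050 is 887 days inclusive.
887 = 7 × 126 + 5, so there are 126 full weeks plus 5 extra days.
Each full week contributes 2 days from the set (Wed, Fri): 126 × 2 = 252.
The 5 extra days are Sunday, Monday, Tuesday, Wednesday, Thursday — 1 of them qualifies.
Total: 252 + 1 = 253.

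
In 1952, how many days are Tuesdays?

January 1, 1952 is a Tuesday.
From January 1, 1952 to December 31, 1952 is 366 days inclusive.
366 = 7 × 52 + 2, so there are 52 full weeks plus 2 extra days.
Each full week contributes one Tuesday: 52 so far.
The 2 extra days are Tue, Wed — 1 of them qualifies.
Total: 52 + 1 = 53.

53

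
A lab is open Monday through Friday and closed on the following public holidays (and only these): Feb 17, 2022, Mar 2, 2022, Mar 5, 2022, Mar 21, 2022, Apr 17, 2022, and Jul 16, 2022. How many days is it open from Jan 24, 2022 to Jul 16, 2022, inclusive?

Jan 24, 2022 is a Monday.
The range spans 174 days (inclusive of both endpoints).
174 = 7 × 24 + 6, so there are 24 full weeks plus 6 extra days.
Each full week contributes 5 weekdays (Mon–Fri): 24 × 5 = 120.
The 6 extra days are Monday, Tuesday, Wednesday, Thursday, Friday, Saturday — 5 of them qualify.
Total: 120 + 5 = 125.
Holidays: Feb 17, 2022 (Thu); Mar 2, 2022 (Wed); Mar 5, 2022 (Sat); Mar 21, 2022 (Mon); Apr 17, 2022 (Sun); Jul 16, 2022 (Sat).
3 of the 6 holidays fall on weekdays; the rest are weekends and were already excluded.
Business days: 125 − 3 = 122.

122 business days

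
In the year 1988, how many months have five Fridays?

A month has five Fridays exactly when Friday falls within its first (length − 28) days.
Jan: 31 days, starts Fri → 5 of Fri, Sat, Sun ✓
Feb: 29 days, starts Mon → 5 of Mon
Mar: 31 days, starts Tue → 5 of Tue, Wed, Thu
Apr: 30 days, starts Fri → 5 of Fri, Sat ✓
May: 31 days, starts Sun → 5 of Sun, Mon, Tue
Jun: 30 days, starts Wed → 5 of Wed, Thu
Jul: 31 days, starts Fri → 5 of Fri, Sat, Sun ✓
Aug: 31 days, starts Mon → 5 of Mon, Tue, Wed
Sep: 30 days, starts Thu → 5 of Thu, Fri ✓
Oct: 31 days, starts Sat → 5 of Sat, Sun, Mon
Nov: 30 days, starts Tue → 5 of Tue, Wed
Dec: 31 days, starts Thu → 5 of Thu, Fri, Sat ✓
Months with five Fridays: Jan, Apr, Jul, Sep, Dec.

5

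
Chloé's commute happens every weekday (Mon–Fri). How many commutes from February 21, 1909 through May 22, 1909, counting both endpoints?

February 21, 1909 is a Sunday.
From February 21, 1909 to May 22, 1909 is 91 days inclusive.
91 = 7 × 13, so the span is exactly 13 full weeks.
Each full week contributes 5 weekdays (Mon–Fri): 13 × 5 = 65.

65 weekdays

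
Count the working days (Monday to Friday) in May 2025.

22

2025-05-01 is a Thursday.
From 2025-05-01 to 2025-05-31 is 31 days inclusive.
31 = 7 × 4 + 3, so there are 4 full weeks plus 3 extra days.
Each full week contributes 5 weekdays (Mon–Fri): 4 × 5 = 20.
The 3 extra days are Thu, Fri, Sat — 2 of them qualify.
Total: 20 + 2 = 22.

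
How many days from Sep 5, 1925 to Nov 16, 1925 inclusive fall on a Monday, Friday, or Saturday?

32

Sep 5, 1925 is a Saturday.
That's 73 days from start to end, counting both.
73 = 7 × 10 + 3, so there are 10 full weeks plus 3 extra days.
Each full week contributes 3 days from the set (Mon, Fri, Sat): 10 × 3 = 30.
The 3 extra days are Sat, Sun, Mon — 2 of them qualify.
Total: 30 + 2 = 32.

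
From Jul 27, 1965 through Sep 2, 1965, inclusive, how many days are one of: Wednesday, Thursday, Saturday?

Jul 27, 1965 is a Tuesday.
The range spans 38 days (inclusive of both endpoints).
38 = 7 × 5 + 3, so there are 5 full weeks plus 3 extra days.
Each full week contributes 3 days from the set (Wed, Thu, Sat): 5 × 3 = 15.
The 3 extra days are Tue, Wed, Thu — 2 of them qualify.
Total: 15 + 2 = 17.

17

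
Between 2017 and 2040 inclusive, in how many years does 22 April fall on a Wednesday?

Day of week of April 22 in each year:
2017: Sat, 2018: Sun, 2019: Mon, 2020: Wed ✓, 2021: Thu, 2022: Fri, 2023: Sat, 2024: Mon, 2025: Tue, 2026: Wed ✓, 2027: Thu, 2028: Sat, 2029: Sun, 2030: Mon, 2031: Tue, 2032: Thu, 2033: Fri, 2034: Sat, 2035: Sun, 2036: Tue, 2037: Wed ✓, 2038: Thu, 2039: Fri, 2040: Sun
Wednesdays: 2020, 2026, 2037.

3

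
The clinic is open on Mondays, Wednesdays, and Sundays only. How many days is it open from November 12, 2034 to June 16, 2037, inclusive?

407

November 12, 2034 is a Sunday.
The range spans 948 days (inclusive of both endpoints).
948 = 7 × 135 + 3, so there are 135 full weeks plus 3 extra days.
Each full week contributes 3 days from the set (Mon, Wed, Sun): 135 × 3 = 405.
The 3 extra days are Sun, Mon, Tue — 2 of them qualify.
Total: 405 + 2 = 407.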